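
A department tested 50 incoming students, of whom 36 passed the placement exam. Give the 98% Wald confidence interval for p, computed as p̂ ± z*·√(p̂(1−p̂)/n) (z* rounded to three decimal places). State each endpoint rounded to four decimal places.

Sample proportion p̂ = 36/50 = 0.72000.
SE(p̂) = √(0.72000·0.28000/50) = 0.063498.
For 98% confidence, z* = 2.326.
Margin of error: 2.326 × 0.063498 = 0.14770.
So the interval runs from 0.5723 to 0.8677.

(0.5723, 0.8677)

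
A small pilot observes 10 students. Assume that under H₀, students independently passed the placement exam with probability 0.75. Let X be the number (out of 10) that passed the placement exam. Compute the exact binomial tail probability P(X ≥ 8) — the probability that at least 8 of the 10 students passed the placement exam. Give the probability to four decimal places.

P = 0.5256

X ~ Binomial(n=10, p=0.75).
P(X ≥ 8) = C(10,8)·0.75^8·0.25^2 + C(10,9)·0.75^9·0.25^1 + C(10,10)·0.75^10·0.25^0.
= 0.281568 + 0.187712 + 0.056314 = 0.5256.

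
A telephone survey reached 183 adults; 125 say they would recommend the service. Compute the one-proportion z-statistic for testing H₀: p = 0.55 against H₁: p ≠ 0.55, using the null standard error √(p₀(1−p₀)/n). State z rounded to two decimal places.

z = 3.62

With x = 125 successes in n = 183, p̂ = 0.68306.
SE₀ = √(0.55·0.45/183) = 0.036776.
z = (p̂ − p₀)/SE = (0.68306 − 0.55)/0.036776 = 3.62.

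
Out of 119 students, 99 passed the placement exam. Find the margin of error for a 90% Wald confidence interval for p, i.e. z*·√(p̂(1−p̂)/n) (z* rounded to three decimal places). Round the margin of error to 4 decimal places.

The sample proportion is 99/119 = 0.83193.
SE(p̂) = √(0.83193·0.16807/119) = 0.034278.
The 90% critical value is z* = 1.645.
ME = 1.645·0.034278 = 0.0564.

ME = 0.0564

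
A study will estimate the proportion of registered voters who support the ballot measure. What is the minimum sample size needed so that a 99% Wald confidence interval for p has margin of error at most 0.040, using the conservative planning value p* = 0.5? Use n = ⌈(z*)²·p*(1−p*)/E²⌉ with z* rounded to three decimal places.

n = 1037

For 99% confidence, z* = 2.576.
p*(1−p*) = 0.50·0.50 = 0.2500.
(z*)²·p*(1−p*)/E² = 6.635776·0.2500/0.001600 = 1036.840.
Rounding up, n = 1037.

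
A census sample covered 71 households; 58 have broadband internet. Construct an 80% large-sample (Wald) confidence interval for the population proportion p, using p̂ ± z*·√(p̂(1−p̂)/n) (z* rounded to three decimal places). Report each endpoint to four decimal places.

Sample proportion p̂ = 58/71 = 0.81690.
SE = √(p̂(1−p̂)/n) = √(0.149573/71) = 0.045898.
The 80% critical value is z* = 1.282.
Margin = 1.282·0.045898 = 0.05884.
Interval: 0.81690 ± 0.05884 → (0.7581, 0.8757).

(0.7581, 0.8757)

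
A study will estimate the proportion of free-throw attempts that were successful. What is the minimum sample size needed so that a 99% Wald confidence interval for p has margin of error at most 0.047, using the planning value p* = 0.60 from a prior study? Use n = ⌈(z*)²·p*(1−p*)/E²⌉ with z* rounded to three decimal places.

n = 721

The 99% critical value is z* = 2.576.
p*(1−p*) = 0.2400.
(z*)²·p*(1−p*)/E² = 6.635776·0.2400/0.002209 = 720.953.
Rounding up, n = 721.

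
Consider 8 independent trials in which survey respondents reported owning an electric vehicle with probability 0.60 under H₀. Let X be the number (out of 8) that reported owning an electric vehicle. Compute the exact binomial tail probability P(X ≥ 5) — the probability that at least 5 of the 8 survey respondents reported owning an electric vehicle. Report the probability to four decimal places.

P = 0.5941

X is binomial with n = 8 and p = 0.60.
P(X ≥ 5) = C(8,5)·0.60^5·0.40^3 + C(8,6)·0.60^6·0.40^2 + C(8,7)·0.60^7·0.40^1 + C(8,8)·0.60^8·0.40^0.
= 0.278692 + 0.209019 + 0.089580 + 0.016796 = 0.5941.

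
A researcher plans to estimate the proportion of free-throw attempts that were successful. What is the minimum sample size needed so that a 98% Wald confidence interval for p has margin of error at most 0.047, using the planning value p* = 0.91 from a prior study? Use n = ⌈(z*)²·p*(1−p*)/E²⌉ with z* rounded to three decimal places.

n = 201

The 98% critical value is z* = 2.326.
p*(1−p*) = 0.0819.
Required n before rounding: 5.410276 × 0.0819 / 0.047² = 200.589.
⌈200.589⌉ = 201.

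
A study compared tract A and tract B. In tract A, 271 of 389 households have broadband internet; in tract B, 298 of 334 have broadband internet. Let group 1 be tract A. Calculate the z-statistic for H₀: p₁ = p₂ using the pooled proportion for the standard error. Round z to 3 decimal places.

z = -6.403

Sample proportions: p̂₁ = 271/389 = 0.69666 and p̂₂ = 298/334 = 0.89222.
Pooled p̂ = (271+298)/(389+334) = 569/723 = 0.78700.
Pooled SE = √[0.1676318·0.00556471] ≈ 0.030542.
z = -0.19556/0.030542 = -6.403.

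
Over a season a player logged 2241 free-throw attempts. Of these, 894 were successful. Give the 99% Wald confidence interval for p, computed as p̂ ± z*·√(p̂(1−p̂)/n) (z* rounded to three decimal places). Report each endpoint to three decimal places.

(0.372, 0.426)

p̂ = 894/2241 = 0.39893.
Standard error of p̂: √(0.239785/2241) = √0.000106999 = 0.010344.
For 99% confidence, z* = 2.576.
Margin = 2.576·0.010344 = 0.02665.
Interval: 0.39893 ± 0.02665 → (0.372, 0.426).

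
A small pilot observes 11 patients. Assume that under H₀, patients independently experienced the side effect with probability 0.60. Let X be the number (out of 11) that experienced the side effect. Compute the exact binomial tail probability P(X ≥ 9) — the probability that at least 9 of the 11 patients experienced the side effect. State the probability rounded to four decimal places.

X is binomial with n = 11 and p = 0.60.
P(X ≥ 9) = C(11,9)·0.60^9·0.40^2 + C(11,10)·0.60^10·0.40^1 + C(11,11)·0.60^11·0.40^0.
= 0.088684 + 0.026605 + 0.003628 = 0.1189.

P = 0.1189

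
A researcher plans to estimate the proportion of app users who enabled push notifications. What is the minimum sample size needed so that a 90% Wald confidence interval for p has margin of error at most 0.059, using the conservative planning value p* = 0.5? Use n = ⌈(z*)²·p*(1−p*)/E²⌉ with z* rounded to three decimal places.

n = 195

For 90% confidence, z* = 1.645.
p*(1−p*) = 0.2500.
(z*)²·p*(1−p*)/E² = 2.706025·0.2500/0.003481 = 194.343.
Rounding up, n = 195.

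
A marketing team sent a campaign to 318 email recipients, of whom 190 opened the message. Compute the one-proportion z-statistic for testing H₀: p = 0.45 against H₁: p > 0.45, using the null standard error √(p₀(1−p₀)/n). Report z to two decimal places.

Sample proportion p̂ = 190/318 = 0.59748.
Null standard error: √(0.45·0.55/318) = √0.000778302 = 0.027898.
z = (p̂ − p₀)/SE = (0.59748 − 0.45)/0.027898 = 5.29.

z = 5.29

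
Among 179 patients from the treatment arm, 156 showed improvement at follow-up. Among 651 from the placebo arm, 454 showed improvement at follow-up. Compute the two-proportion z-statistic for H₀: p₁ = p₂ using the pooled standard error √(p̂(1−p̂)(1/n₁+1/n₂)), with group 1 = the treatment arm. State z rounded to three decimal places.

p̂₁ = 156/179 = 0.87151, p̂₂ = 454/651 = 0.69739.
Pooled p̂ = (156+454)/(179+651) = 610/830 = 0.73494.
SE = √[p̂(1−p̂)(1/n₁+1/n₂)] = √[0.73494·0.26506·(1/179+1/651)] ≈ 0.037249.
z = (p̂₁ − p̂₂)/SE = (0.87151 − 0.69739)/0.037249 = 0.17412/0.037249 = 4.674.

z = 4.674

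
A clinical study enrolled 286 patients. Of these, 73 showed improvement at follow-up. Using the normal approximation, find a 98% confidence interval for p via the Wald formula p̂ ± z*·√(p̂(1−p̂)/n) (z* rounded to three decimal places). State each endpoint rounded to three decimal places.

(0.195, 0.315)

p̂ = 73/286 = 0.25524.
SE = √(p̂(1−p̂)/n) = √(0.190095/286) = 0.025781.
z* = 2.326 at the 98% level.
Margin = 2.326·0.025781 = 0.05997.
Interval: 0.25524 ± 0.05997 → (0.195, 0.315).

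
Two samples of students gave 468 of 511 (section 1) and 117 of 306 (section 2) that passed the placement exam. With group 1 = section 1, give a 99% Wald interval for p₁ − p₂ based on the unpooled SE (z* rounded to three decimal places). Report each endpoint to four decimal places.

p̂₁ = 0.91585, p̂₂ = 0.38235, so the observed difference is 0.53350.
SE = √(0.000150817 + 0.000771762) = √0.000922579 = 0.030374.
For 99% confidence, z* = 2.576. Margin = 2.576·0.030374 = 0.07824.
So the interval runs from 0.4553 to 0.6117.

(0.4553, 0.6117)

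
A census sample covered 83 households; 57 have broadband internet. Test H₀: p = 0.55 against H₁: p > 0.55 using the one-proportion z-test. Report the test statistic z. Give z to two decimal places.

p̂ = 57/83 = 0.68675.
Null standard error: √(0.55·0.45/83) = √0.002981928 = 0.054607.
z = (0.68675 − 0.55)/0.054607 = 0.13675/0.054607 = 2.50.

z = 2.50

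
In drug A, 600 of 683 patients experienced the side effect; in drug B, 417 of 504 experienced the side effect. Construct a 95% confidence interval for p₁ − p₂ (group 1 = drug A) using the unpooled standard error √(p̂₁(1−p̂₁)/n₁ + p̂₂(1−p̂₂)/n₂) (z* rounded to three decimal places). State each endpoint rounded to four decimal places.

(0.0100, 0.0922)

p̂₁ = 0.87848, p̂₂ = 0.82738, so the observed difference is 0.05110.
Unpooled SE = √(p̂₁(1−p̂₁)/n₁ + p̂₂(1−p̂₂)/n₂) = √(0.000156303 + 0.000283376) = 0.020969.
The 95% critical value is z* = 1.960. Margin = 1.960·0.020969 = 0.04110.
Interval: 0.05110 ± 0.04110 → (0.0100, 0.0922).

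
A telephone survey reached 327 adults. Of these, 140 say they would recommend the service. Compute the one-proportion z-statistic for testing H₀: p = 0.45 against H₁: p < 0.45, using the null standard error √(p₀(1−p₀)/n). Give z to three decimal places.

z = -0.795

With x = 140 successes in n = 327, p̂ = 0.42813.
Null standard error: √(0.45·0.55/327) = √0.000756881 = 0.027511.
z = (p̂ − p₀)/SE = (0.42813 − 0.45)/0.027511 = -0.795.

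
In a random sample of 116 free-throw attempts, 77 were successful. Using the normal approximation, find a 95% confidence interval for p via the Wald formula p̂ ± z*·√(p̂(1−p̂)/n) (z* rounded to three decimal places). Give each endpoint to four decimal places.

The sample proportion is 77/116 = 0.66379.
SE = √(p̂(1−p̂)/n) = √(0.223172/116) = 0.043862.
z* = 1.960 at the 95% level.
Margin of error: 1.960 × 0.043862 = 0.08597.
Interval: 0.66379 ± 0.08597 → (0.5778, 0.7498).

(0.5778, 0.7498)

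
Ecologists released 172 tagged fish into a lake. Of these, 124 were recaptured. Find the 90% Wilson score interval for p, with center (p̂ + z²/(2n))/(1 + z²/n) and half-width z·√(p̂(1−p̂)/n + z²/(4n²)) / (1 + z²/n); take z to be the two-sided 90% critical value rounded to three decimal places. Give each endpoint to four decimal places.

(0.6616, 0.7734)

p̂ = 124/172 = 0.72093; z = 1.645, so z² = 2.706025.
Denominator 1 + z²/n = 1 + 2.706025/172 = 1.015733.
Center = (0.72093 + 0.007866)/1.015733 = 0.71751.
Radicand: p̂(1−p̂)/n + z²/(4n²) = 0.001169708 + 0.000022867 = 0.001192575.
Half-width = 1.645·√0.001192575/1.015733 = 0.05593.
Interval: 0.71751 ± 0.05593 → (0.6616, 0.7734).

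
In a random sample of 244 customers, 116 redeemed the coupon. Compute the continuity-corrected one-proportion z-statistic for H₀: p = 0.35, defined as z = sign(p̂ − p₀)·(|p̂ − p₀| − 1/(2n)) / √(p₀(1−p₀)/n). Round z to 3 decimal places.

p̂ = 116/244 = 0.47541. p̂ − p₀ = 0.125410.
Continuity correction 1/(2n) = 1/488 = 0.002049.
Corrected numerator: |0.125410| − 0.002049 = 0.123361.
SE₀ = √(0.35·0.65/244) = 0.030535.
z = +0.123361/0.030535 = 4.040.

z = 4.040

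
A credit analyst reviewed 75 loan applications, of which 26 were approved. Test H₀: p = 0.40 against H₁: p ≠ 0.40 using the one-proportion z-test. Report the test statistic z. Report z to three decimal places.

p̂ = 26/75 = 0.34667.
Null standard error: √(0.40·0.60/75) = √0.003200000 = 0.056569.
z = (p̂ − p₀)/SE = (0.34667 − 0.40)/0.056569 = -0.943.

z = -0.943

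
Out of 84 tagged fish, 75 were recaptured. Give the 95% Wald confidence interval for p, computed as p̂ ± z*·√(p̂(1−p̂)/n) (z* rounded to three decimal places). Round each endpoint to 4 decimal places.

(0.8267, 0.9590)

The sample proportion is 75/84 = 0.89286.
SE(p̂) = √(0.89286·0.10714/84) = 0.033747.
For 95% confidence, z* = 1.960.
Margin of error: 1.960 × 0.033747 = 0.06614.
CI: 0.89286 ± 0.06614 = (0.8267, 0.9590).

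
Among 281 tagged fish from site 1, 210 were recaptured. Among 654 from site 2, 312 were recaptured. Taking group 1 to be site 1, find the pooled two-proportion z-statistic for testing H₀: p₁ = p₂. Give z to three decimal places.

z = 7.630

Sample proportions: p̂₁ = 210/281 = 0.74733 and p̂₂ = 312/654 = 0.47706.
Pooling: p̂ = 522/935 = 0.55829.
SE = √[p̂(1−p̂)(1/n₁+1/n₂)] = √[0.55829·0.44171·(1/281+1/654)] ≈ 0.035421.
z = 0.27027/0.035421 = 7.630.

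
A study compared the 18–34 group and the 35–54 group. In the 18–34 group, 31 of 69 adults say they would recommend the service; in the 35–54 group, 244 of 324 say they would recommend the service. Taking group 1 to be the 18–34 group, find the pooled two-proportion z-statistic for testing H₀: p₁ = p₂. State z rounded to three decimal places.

z = -4.999

Sample proportions: p̂₁ = 31/69 = 0.44928 and p̂₂ = 244/324 = 0.75309.
Pooling: p̂ = 275/393 = 0.69975.
SE = √[p̂(1−p̂)(1/n₁+1/n₂)] = √[0.69975·0.30025·(1/69+1/324)] ≈ 0.060773.
z = (p̂₁ − p̂₂)/SE = (0.44928 − 0.75309)/0.060773 = -0.30381/0.060773 = -4.999.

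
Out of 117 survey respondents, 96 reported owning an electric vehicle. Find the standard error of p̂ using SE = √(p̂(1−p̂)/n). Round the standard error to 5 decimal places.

With x = 96 successes in n = 117, p̂ = 0.82051.
p̂(1−p̂) = 0.147273.
SE = √(0.147273/117) = √0.001258744 = 0.03548.

SE = 0.03548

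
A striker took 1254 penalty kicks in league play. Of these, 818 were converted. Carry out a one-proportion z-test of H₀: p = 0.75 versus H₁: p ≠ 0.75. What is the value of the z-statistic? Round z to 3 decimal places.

z = -7.989

p̂ = 818/1254 = 0.65231.
Null standard error: √(0.75·0.25/1254) = √0.000149522 = 0.012228.
z = (p̂ − p₀)/SE = (0.65231 − 0.75)/0.012228 = -7.989.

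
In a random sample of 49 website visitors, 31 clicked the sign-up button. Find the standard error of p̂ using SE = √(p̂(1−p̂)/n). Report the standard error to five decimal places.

SE = 0.06887

Sample proportion p̂ = 31/49 = 0.63265.
p̂(1−p̂) = 0.63265·0.36735 = 0.232404.
SE = √(0.232404/49) = 0.06887.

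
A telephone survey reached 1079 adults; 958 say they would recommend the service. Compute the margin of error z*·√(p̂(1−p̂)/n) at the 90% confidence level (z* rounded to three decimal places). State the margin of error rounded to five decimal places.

With x = 958 successes in n = 1079, p̂ = 0.88786.
Standard error of p̂: √(0.099565/1079) = √0.000092276 = 0.009606.
z* = 1.645 at the 90% level.
ME = 1.645·0.009606 = 0.01580.

ME = 0.01580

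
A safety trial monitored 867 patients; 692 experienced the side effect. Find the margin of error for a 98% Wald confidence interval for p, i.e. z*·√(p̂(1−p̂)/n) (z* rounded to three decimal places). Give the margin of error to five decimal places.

Sample proportion p̂ = 692/867 = 0.79815.
SE(p̂) = √(0.79815·0.20185/867) = 0.013631.
z* = 2.326 at the 98% level.
ME = 2.326·0.013631 = 0.03171.

ME = 0.03171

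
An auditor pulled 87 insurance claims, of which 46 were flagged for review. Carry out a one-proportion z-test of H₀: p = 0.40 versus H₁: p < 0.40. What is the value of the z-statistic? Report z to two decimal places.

Sample proportion p̂ = 46/87 = 0.52874.
Under H₀, SE = √(p₀(1−p₀)/n) = √(0.40·0.60/87) = √0.002758621 = 0.052523.
Test statistic: z = 0.12874/0.052523 = 2.45.

z = 2.45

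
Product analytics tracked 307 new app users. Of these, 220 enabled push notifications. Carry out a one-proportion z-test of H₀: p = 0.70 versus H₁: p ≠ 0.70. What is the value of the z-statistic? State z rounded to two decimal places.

z = 0.64

p̂ = 220/307 = 0.71661.
Under H₀, SE = √(p₀(1−p₀)/n) = √(0.70·0.30/307) = √0.000684039 = 0.026154.
z = (0.71661 − 0.70)/0.026154 = 0.01661/0.026154 = 0.64.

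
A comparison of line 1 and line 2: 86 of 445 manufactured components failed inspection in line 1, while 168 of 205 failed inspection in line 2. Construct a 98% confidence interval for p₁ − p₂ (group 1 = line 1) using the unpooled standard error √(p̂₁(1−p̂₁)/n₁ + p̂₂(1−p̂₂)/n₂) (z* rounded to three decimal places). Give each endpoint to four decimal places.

p̂₁ = 86/445 = 0.19326, p̂₂ = 168/205 = 0.81951; p̂₁ − p̂₂ = -0.62625.
SE = √(0.000350359 + 0.000721522) = √0.001071881 = 0.032740.
z* = 2.326 at the 98% level. Margin of error = 0.07615.
Interval: -0.62625 ± 0.07615 → (-0.7024, -0.5501).

(-0.7024, -0.5501)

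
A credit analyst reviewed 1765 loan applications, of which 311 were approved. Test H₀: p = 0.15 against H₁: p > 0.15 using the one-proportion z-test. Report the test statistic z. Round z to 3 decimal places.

With x = 311 successes in n = 1765, p̂ = 0.17620.
Under H₀, SE = √(p₀(1−p₀)/n) = √(0.15·0.85/1765) = √0.000072238 = 0.008499.
z = (0.17620 − 0.15)/0.008499 = 0.02620/0.008499 = 3.083.

z = 3.083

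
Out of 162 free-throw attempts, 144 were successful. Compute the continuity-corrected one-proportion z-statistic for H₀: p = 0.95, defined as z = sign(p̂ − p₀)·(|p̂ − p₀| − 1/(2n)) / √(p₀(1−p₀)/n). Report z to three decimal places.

z = -3.389

p̂ = 144/162 = 0.88889. p̂ − p₀ = -0.061111.
Continuity correction 1/(2n) = 1/324 = 0.003086.
Corrected numerator: |-0.061111| − 0.003086 = 0.058025.
Under H₀, SE = √(p₀(1−p₀)/n) = √(0.95·0.05/162) = √0.000293210 = 0.017123.
z = −0.058025/0.017123 = -3.389.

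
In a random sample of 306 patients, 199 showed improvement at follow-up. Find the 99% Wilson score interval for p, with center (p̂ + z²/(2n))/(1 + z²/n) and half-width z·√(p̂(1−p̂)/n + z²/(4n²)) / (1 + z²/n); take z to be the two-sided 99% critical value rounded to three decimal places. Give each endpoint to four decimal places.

(0.5776, 0.7167)

p̂ = 199/306 = 0.65033; z = 2.576, so z² = 6.635776.
Denominator 1 + z²/n = 1 + 6.635776/306 = 1.021686.
Adjusted center: (0.65033 + z²/(2n))/1.021686 = 0.64714.
Radicand: p̂(1−p̂)/n + z²/(4n²) = 0.000743143 + 0.000017717 = 0.000760860.
Half-width = 2.576·√0.000760860/1.021686 = 0.06955.
CI: 0.64714 ± 0.06955 = (0.5776, 0.7167).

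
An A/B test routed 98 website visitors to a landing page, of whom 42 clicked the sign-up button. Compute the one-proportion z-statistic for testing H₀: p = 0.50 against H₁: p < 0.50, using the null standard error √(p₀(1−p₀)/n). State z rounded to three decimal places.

The sample proportion is 42/98 = 0.42857.
Under H₀, SE = √(p₀(1−p₀)/n) = √(0.50·0.50/98) = √0.002551020 = 0.050508.
z = (p̂ − p₀)/SE = (0.42857 − 0.50)/0.050508 = -1.414.

z = -1.414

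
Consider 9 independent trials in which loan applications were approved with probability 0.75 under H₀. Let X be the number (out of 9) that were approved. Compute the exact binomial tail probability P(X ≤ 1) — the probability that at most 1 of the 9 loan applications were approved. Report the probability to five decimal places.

P = 0.00011

X is binomial with n = 9 and p = 0.75.
P(X ≤ 1) = C(9,0)·0.75^0·0.25^9 + C(9,1)·0.75^1·0.25^8.
= 0.000004 + 0.000103 = 0.00011.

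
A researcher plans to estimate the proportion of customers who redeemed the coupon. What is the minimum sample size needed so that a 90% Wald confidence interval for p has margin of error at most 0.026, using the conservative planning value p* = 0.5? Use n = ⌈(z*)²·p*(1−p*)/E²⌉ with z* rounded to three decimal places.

n = 1001

z* = 1.645 at the 90% level.
p*(1−p*) = 0.50·0.50 = 0.2500.
Required n before rounding: 2.706025 × 0.2500 / 0.026² = 1000.749.
⌈1000.749⌉ = 1001.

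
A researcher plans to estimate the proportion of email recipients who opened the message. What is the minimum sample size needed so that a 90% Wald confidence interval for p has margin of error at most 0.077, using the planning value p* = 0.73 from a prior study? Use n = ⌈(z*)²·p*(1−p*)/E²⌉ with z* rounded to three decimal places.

n = 90

For 90% confidence, z* = 1.645.
p*(1−p*) = 0.1971.
(z*)²·p*(1−p*)/E² = 2.706025·0.1971/0.005929 = 89.957.
Rounding up, n = 90.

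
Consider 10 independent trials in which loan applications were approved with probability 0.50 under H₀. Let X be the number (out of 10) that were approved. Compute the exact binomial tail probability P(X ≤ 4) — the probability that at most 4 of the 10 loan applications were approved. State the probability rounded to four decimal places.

P = 0.3770

X ~ Binomial(n=10, p=0.50).
P(X ≤ 4) = Σ_{j=0}^{4} C(10,j)·0.50^j·0.50^{10−j}.
= 0.000977 + 0.009766 + 0.043945 + 0.117188 + 0.205078 = 0.3770.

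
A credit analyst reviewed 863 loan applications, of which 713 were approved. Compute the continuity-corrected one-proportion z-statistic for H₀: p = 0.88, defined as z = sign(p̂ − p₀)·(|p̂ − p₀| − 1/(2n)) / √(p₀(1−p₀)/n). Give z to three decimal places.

The sample proportion is 713/863 = 0.82619. p̂ − p₀ = -0.053812.
Continuity correction 1/(2n) = 1/1726 = 0.000579.
Corrected numerator: |-0.053812| − 0.000579 = 0.053233.
SE₀ = √(0.88·0.12/863) = 0.011062.
z = −0.053233/0.011062 = -4.812.

z = -4.812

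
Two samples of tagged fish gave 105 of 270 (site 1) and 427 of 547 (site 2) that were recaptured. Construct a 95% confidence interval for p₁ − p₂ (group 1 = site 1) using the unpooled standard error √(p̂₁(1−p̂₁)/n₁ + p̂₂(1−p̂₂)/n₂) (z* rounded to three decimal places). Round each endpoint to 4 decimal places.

p̂₁ = 0.38889, p̂₂ = 0.78062, so the observed difference is -0.39173.
Unpooled SE = √(p̂₁(1−p̂₁)/n₁ + p̂₂(1−p̂₂)/n₂) = √(0.000880201 + 0.000313074) = 0.034544.
z* = 1.960 at the 95% level. Margin of error = 0.06771.
CI: -0.39173 ± 0.06771 = (-0.4594, -0.3240).

(-0.4594, -0.3240)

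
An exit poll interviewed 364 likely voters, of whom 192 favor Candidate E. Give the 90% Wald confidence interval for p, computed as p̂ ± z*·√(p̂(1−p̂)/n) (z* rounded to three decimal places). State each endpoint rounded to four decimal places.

(0.4844, 0.5705)

Sample proportion p̂ = 192/364 = 0.52747.
Standard error of p̂: √(0.249245/364) = √0.000684740 = 0.026168.
The 90% critical value is z* = 1.645.
Margin = 1.645·0.026168 = 0.04305.
CI: 0.52747 ± 0.04305 = (0.4844, 0.5705).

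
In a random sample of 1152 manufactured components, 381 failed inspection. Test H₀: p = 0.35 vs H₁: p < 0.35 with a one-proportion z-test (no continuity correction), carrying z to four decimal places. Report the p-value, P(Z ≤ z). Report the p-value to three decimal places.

With x = 381 successes in n = 1152, p̂ = 0.33073.
Null standard error: √(0.35·0.65/1152) = √0.000197483 = 0.014053.
z = (p̂ − p₀)/SE = (381/1152 − 0.35)/0.014053 ≈ -1.3713.
p-value = P(Z ≤ z) with z = -1.3713 → 0.085.

p-value = 0.085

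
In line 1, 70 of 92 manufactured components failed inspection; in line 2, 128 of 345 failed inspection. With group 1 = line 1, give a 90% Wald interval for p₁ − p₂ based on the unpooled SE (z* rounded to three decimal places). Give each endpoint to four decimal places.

p̂₁ = 70/92 = 0.76087, p̂₂ = 128/345 = 0.37101; p̂₁ − p̂₂ = 0.38986.
SE = √(0.001977686 + 0.000676414) = √0.002654100 = 0.051518.
z* = 1.645 at the 90% level. Margin = 1.645·0.051518 = 0.08475.
So the interval runs from 0.3051 to 0.4746.

(0.3051, 0.4746)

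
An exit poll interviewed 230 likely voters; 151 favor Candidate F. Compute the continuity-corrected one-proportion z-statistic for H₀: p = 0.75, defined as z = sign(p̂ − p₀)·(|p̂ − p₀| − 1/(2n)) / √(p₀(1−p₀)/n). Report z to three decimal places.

Sample proportion p̂ = 151/230 = 0.65652. p̂ − p₀ = -0.093478.
1/(2n) = 0.002174.
Corrected numerator: |-0.093478| − 0.002174 = 0.091304.
Null standard error: √(0.75·0.25/230) = √0.000815217 = 0.028552.
z = (−)0.091304/0.028552 = -3.198.

z = -3.198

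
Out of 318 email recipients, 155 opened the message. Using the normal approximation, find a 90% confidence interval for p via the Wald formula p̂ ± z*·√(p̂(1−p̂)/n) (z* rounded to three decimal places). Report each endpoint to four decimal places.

The sample proportion is 155/318 = 0.48742.
SE(p̂) = √(0.48742·0.51258/318) = 0.028030.
z* = 1.645 at the 90% level.
Margin of error: 1.645 × 0.028030 = 0.04611.
Interval: 0.48742 ± 0.04611 → (0.4413, 0.5335).

(0.4413, 0.5335)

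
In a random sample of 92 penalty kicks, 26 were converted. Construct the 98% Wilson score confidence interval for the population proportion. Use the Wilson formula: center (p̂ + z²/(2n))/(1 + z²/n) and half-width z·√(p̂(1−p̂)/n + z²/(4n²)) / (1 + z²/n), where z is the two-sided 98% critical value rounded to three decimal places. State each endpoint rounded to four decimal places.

(0.1879, 0.4015)

p̂ = 26/92 = 0.28261; z = 2.326, so z² = 5.410276.
1 + z²/n = 1.058807.
Adjusted center: (0.28261 + z²/(2n))/1.058807 = 0.29468.
Radicand: p̂(1−p̂)/n + z²/(4n²) = 0.002203707 + 0.000159803 = 0.002363510.
Half-width = 2.326·√0.002363510/1.058807 = 0.10680.
CI: 0.29468 ± 0.10680 = (0.1879, 0.4015).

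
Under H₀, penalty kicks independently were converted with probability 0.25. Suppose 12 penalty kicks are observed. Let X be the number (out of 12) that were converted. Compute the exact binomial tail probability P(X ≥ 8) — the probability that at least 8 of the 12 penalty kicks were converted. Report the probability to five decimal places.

X ~ Binomial(n=12, p=0.25).
P(X ≥ 8) = Σ_{j=8}^{12} C(12,j)·0.25^j·0.75^{12−j}.
= 0.002390 + 0.000354 + 0.000035 + 0.000002 + 0.000000 = 0.00278.

P = 0.00278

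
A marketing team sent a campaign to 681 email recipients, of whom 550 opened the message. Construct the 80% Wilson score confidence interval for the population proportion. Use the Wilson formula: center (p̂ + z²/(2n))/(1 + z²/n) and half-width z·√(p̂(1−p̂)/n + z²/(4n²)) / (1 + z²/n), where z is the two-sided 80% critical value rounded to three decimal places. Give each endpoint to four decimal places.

(0.7875, 0.8262)

Here p̂ = 550/681 = 0.80764 and z = 1.282 (z² = 1.643524).
Denominator 1 + z²/n = 1 + 1.643524/681 = 1.002413.
Adjusted center: (0.80764 + z²/(2n))/1.002413 = 0.80690.
Radicand: p̂(1−p̂)/n + z²/(4n²) = 0.000228135 + 0.000000886 = 0.000229021.
Half-width = z·√(radicand)/denom = 1.282·0.015133/1.002413 = 0.01935.
Interval: 0.80690 ± 0.01935 → (0.7875, 0.8262).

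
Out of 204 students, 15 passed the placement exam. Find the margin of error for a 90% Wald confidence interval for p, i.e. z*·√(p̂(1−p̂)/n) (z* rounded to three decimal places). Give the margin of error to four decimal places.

ME = 0.0301

With x = 15 successes in n = 204, p̂ = 0.07353.
Standard error of p̂: √(0.068123/204) = √0.000333935 = 0.018274.
For 90% confidence, z* = 1.645.
So ME = 0.0301.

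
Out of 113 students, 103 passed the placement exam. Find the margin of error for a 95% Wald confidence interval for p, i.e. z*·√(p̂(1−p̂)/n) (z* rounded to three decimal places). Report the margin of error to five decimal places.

ME = 0.05237

With x = 103 successes in n = 113, p̂ = 0.91150.
Standard error of p̂: √(0.080664/113) = √0.000713842 = 0.026718.
z* = 1.960 at the 95% level.
ME = 1.960·0.026718 = 0.05237.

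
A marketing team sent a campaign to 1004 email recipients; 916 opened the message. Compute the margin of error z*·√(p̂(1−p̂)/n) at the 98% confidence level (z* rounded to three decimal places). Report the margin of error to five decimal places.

ME = 0.02076

The sample proportion is 916/1004 = 0.91235.
SE(p̂) = √(0.91235·0.08765/1004) = 0.008925.
For 98% confidence, z* = 2.326.
ME = 2.326·0.008925 = 0.02076.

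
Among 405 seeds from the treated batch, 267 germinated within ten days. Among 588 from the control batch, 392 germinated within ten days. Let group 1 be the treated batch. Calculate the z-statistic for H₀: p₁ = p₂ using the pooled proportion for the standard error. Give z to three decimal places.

p̂₁ = 267/405 = 0.65926, p̂₂ = 392/588 = 0.66667.
Pooled p̂ = (267+392)/(405+588) = 659/993 = 0.66365.
SE = √[p̂(1−p̂)(1/n₁+1/n₂)] = √[0.66365·0.33635·(1/405+1/588)] ≈ 0.030509.
z = (p̂₁ − p̂₂)/SE = (0.65926 − 0.66667)/0.030509 = -0.00741/0.030509 = -0.243.

z = -0.243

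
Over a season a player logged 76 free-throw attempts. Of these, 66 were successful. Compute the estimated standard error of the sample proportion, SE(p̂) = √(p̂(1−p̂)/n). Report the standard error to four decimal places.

With x = 66 successes in n = 76, p̂ = 0.86842.
p̂(1−p̂) = 0.86842·0.13158 = 0.114267.
SE = √(0.114267/76) = √0.001503513 = 0.0388.

SE = 0.0388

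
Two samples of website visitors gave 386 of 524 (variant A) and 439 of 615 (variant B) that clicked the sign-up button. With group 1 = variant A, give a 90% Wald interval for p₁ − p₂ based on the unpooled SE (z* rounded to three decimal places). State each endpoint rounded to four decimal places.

(-0.0208, 0.0664)

p̂₁ = 386/524 = 0.73664, p̂₂ = 439/615 = 0.71382; p̂₁ − p̂₂ = 0.02282.
SE = √(0.000370231 + 0.000332163) = √0.000702394 = 0.026503.
For 90% confidence, z* = 1.645. Margin of error = 0.04360.
CI: 0.02282 ± 0.04360 = (-0.0208, 0.0664).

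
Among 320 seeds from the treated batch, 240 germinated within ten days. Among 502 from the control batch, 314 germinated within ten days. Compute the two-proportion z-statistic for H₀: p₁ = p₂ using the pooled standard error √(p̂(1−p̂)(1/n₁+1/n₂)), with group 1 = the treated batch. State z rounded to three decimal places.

p̂₁ = 240/320 = 0.75000, p̂₂ = 314/502 = 0.62550.
Pooling: p̂ = 554/822 = 0.67397.
Pooled SE = √[0.2197359·0.00511703] ≈ 0.033532.
z = 0.12450/0.033532 = 3.713.

z = 3.713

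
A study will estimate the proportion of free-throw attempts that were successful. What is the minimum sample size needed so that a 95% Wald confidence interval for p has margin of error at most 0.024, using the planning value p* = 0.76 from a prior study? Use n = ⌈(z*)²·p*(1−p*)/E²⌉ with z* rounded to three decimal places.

For 95% confidence, z* = 1.960.
p*(1−p*) = 0.76·0.24 = 0.1824.
(z*)²·p*(1−p*)/E² = 3.841600·0.1824/0.000576 = 1216.507.
⌈1216.507⌉ = 1217.

n = 1217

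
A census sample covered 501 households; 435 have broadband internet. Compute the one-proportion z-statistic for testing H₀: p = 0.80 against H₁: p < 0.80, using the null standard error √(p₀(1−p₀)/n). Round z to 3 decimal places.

z = 3.820

p̂ = 435/501 = 0.86826.
Under H₀, SE = √(p₀(1−p₀)/n) = √(0.80·0.20/501) = √0.000319361 = 0.017871.
z = (0.86826 − 0.80)/0.017871 = 0.06826/0.017871 = 3.820.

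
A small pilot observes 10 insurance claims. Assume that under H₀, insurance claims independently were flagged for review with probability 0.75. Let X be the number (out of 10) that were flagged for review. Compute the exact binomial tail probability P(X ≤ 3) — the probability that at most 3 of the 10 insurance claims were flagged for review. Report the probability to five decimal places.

X is binomial with n = 10 and p = 0.75.
P(X ≤ 3) = C(10,0)·0.75^0·0.25^10 + C(10,1)·0.75^1·0.25^9 + C(10,2)·0.75^2·0.25^8 + C(10,3)·0.75^3·0.25^7.
= 0.000001 + 0.000029 + 0.000386 + 0.003090 = 0.00351.

P = 0.00351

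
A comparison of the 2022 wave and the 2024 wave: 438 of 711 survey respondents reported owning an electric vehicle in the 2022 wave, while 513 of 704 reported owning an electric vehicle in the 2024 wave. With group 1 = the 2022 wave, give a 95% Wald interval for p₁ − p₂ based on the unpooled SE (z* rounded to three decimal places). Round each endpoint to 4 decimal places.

(-0.1612, -0.0641)

p̂₁ = 0.61603, p̂₂ = 0.72869, so the observed difference is -0.11266.
Unpooled SE = √(p̂₁(1−p̂₁)/n₁ + p̂₂(1−p̂₂)/n₂) = √(0.000332681 + 0.000280823) = 0.024769.
z* = 1.960 at the 95% level. Margin = 1.960·0.024769 = 0.04855.
Interval: -0.11266 ± 0.04855 → (-0.1612, -0.0641).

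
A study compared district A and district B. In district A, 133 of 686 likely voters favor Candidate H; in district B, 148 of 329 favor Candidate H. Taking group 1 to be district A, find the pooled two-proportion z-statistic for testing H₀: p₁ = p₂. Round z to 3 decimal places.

z = -8.531

Sample proportions: p̂₁ = 133/686 = 0.19388 and p̂₂ = 148/329 = 0.44985.
Pooled p̂ = (133+148)/(686+329) = 281/1015 = 0.27685.
SE = √[p̂(1−p̂)(1/n₁+1/n₂)] = √[0.27685·0.72315·(1/686+1/329)] ≈ 0.030006.
z = -0.25597/0.030006 = -8.531.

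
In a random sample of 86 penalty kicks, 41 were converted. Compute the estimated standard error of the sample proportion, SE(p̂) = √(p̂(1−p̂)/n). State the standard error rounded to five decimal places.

With x = 41 successes in n = 86, p̂ = 0.47674.
p̂(1−p̂) = 0.249459.
SE = √(0.249459/86) = 0.05386.

SE = 0.05386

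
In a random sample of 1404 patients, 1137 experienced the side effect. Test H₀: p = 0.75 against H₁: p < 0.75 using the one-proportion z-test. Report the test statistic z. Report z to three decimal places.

z = 5.177

The sample proportion is 1137/1404 = 0.80983.
Under H₀, SE = √(p₀(1−p₀)/n) = √(0.75·0.25/1404) = √0.000133547 = 0.011556.
Test statistic: z = 0.05983/0.011556 = 5.177.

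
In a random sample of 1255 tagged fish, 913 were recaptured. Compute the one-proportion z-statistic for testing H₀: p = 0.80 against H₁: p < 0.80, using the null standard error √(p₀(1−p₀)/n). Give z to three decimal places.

z = -6.422

p̂ = 913/1255 = 0.72749.
SE₀ = √(0.80·0.20/1255) = 0.011291.
z = (0.72749 − 0.80)/0.011291 = -0.07251/0.011291 = -6.422.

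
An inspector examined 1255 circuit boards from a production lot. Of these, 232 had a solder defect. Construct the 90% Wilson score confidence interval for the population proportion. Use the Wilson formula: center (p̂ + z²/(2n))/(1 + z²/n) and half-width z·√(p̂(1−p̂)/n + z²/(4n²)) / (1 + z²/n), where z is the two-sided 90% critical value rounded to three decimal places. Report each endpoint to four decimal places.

p̂ = 232/1255 = 0.18486; z = 1.645, so z² = 2.706025.
1 + z²/n = 1.002156.
Adjusted center: (0.18486 + z²/(2n))/1.002156 = 0.18554.
Radicand: p̂(1−p̂)/n + z²/(4n²) = 0.000120069 + 0.000000430 = 0.000120499.
Half-width = z·√(radicand)/denom = 1.645·0.010977/1.002156 = 0.01802.
So the interval runs from 0.1675 to 0.2036.

(0.1675, 0.2036)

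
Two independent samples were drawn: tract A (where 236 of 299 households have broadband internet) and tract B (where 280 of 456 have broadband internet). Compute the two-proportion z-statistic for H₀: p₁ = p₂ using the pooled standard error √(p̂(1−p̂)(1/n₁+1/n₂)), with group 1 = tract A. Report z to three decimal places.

z = 5.064

p̂₁ = 236/299 = 0.78930, p̂₂ = 280/456 = 0.61404.
Pooling: p̂ = 516/755 = 0.68344.
Pooled SE = √[0.2163484·0.00553746] ≈ 0.034612.
z = 0.17526/0.034612 = 5.064.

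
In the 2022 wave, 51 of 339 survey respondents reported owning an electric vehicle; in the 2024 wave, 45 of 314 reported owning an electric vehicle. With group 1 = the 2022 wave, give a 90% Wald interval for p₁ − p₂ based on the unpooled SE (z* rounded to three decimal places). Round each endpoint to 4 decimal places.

p̂₁ = 51/339 = 0.15044, p̂₂ = 45/314 = 0.14331; p̂₁ − p̂₂ = 0.00713.
SE = √(0.000377019 + 0.000390999) = √0.000768018 = 0.027713.
z* = 1.645 at the 90% level. Margin of error = 0.04559.
So the interval runs from -0.0385 to 0.0527.

(-0.0385, 0.0527)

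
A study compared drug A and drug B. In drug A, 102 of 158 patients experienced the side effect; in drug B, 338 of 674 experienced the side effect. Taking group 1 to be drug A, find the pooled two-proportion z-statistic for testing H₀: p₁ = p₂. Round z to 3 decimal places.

z = 3.266

p̂₁ = 102/158 = 0.64557, p̂₂ = 338/674 = 0.50148.
Pooled p̂ = (102+338)/(158+674) = 440/832 = 0.52885.
Pooled SE = √[0.2491679·0.00781279] ≈ 0.044121.
z = 0.14409/0.044121 = 3.266.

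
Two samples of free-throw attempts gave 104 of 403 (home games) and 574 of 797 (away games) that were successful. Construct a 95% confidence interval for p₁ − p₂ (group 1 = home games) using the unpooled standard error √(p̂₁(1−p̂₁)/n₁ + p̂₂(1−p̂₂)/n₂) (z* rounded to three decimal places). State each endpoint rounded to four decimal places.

(-0.5150, -0.4093)

p̂₁ = 104/403 = 0.25806, p̂₂ = 574/797 = 0.72020; p̂₁ − p̂₂ = -0.46214.
Unpooled SE = √(p̂₁(1−p̂₁)/n₁ + p̂₂(1−p̂₂)/n₂) = √(0.000475105 + 0.000252838) = 0.026980.
For 95% confidence, z* = 1.960. Margin = 1.960·0.026980 = 0.05288.
So the interval runs from -0.5150 to -0.4093.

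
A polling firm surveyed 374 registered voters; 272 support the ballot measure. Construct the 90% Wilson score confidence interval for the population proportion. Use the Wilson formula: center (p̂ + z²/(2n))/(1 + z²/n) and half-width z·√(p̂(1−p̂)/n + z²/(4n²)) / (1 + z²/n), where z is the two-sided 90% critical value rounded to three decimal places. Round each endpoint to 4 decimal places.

p̂ = 272/374 = 0.72727; z = 1.645, so z² = 2.706025.
Denominator 1 + z²/n = 1 + 2.706025/374 = 1.007235.
Adjusted center: (0.72727 + z²/(2n))/1.007235 = 0.72564.
Radicand: p̂(1−p̂)/n + z²/(4n²) = 0.000530340 + 0.000004836 = 0.000535176.
Half-width = z·√(radicand)/denom = 1.645·0.023134/1.007235 = 0.03778.
So the interval runs from 0.6879 to 0.7634.

(0.6879, 0.7634)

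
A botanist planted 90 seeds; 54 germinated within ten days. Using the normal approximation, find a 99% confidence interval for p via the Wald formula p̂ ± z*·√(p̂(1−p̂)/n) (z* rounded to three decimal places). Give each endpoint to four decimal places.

p̂ = 54/90 = 0.60000.
SE = √(p̂(1−p̂)/n) = √(0.240000/90) = 0.051640.
z* = 2.576 at the 99% level.
Margin of error: 2.576 × 0.051640 = 0.13302.
CI: 0.60000 ± 0.13302 = (0.4670, 0.7330).

(0.4670, 0.7330)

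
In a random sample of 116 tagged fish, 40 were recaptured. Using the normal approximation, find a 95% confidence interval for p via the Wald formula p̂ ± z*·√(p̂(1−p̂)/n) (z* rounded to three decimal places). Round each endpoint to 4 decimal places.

(0.2583, 0.4313)

p̂ = 40/116 = 0.34483.
SE(p̂) = √(0.34483·0.65517/116) = 0.044132.
z* = 1.960 at the 95% level.
Margin of error: 1.960 × 0.044132 = 0.08650.
CI: 0.34483 ± 0.08650 = (0.2583, 0.4313).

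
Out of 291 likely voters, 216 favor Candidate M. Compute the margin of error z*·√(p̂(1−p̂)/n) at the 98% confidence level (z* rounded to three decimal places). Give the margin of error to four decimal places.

p̂ = 216/291 = 0.74227.
Standard error of p̂: √(0.191306/291) = √0.000657410 = 0.025640.
For 98% confidence, z* = 2.326.
So ME = 0.0596.

ME = 0.0596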